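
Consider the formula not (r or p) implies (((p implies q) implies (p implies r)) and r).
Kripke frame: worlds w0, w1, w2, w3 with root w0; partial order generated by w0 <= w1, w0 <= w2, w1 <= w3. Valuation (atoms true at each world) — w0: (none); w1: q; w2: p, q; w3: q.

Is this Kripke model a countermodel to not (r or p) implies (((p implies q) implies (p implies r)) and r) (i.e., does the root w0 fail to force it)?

Yes

w0 does not force not (r or p) implies (((p implies q) implies (p implies r)) and r): at the accessible world w1, w1 forces not (r or p) but w1 does not force ((p implies q) implies (p implies r)) and r.
w1 does not force ((p implies q) implies (p implies r)) and r since w1 fails r.
So the root w0 does not force not (r or p) implies (((p implies q) implies (p implies r)) and r); the model is a countermodel.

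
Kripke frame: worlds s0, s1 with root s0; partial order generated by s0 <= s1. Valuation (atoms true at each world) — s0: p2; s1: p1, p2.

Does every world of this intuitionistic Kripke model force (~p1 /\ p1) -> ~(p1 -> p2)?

s0 ||- (~p1 /\ p1) -> ~(p1 -> p2) vacuously: no world accessible from s0 forces the antecedent ~p1 /\ p1.
Since the root s0 forces (~p1 /\ p1) -> ~(p1 -> p2) and forcing is persistent (monotone upward), every world forces it.

Yes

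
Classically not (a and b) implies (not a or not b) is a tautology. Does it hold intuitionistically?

No

This is the constructively invalid direction of De Morgan's law for conjunction, which is not intuitionistically valid.
A Kripke countermodel: worlds u, v, w; order generated by u <= v, u <= w; atoms true at each world — u:{}; v:{a}; w:{b}.
u does not force not (a and b) implies (not a or not b): already at u itself, u forces not (a and b) but u does not force not a or not b.
u does not force not a or not b: neither disjunct is forced at u.
u does not force not a since v is accessible from u and v forces a.
So the root u does not force the formula.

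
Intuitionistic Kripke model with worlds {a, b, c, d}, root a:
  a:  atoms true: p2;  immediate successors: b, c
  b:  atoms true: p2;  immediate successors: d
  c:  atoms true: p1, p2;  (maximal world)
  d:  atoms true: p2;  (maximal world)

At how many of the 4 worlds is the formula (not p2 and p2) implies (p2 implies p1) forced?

4

a: forces it.
b: forces it.
c: forces it.
d: forces it.
Worlds forcing the formula: {a, b, c, d}.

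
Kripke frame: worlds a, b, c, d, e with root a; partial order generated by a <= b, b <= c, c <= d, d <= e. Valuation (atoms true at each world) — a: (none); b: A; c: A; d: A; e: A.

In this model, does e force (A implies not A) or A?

e forces (A implies not A) or A via the disjunct A.

Yes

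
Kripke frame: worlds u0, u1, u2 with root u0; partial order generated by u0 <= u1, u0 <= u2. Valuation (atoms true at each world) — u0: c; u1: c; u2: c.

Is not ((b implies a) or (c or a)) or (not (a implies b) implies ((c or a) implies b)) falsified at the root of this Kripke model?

No

u0 forces not ((b implies a) or (c or a)) or (not (a implies b) implies ((c or a) implies b)) via the disjunct not (a implies b) implies ((c or a) implies b).
So the root u0 forces not ((b implies a) or (c or a)) or (not (a implies b) implies ((c or a) implies b)); the model is not a countermodel.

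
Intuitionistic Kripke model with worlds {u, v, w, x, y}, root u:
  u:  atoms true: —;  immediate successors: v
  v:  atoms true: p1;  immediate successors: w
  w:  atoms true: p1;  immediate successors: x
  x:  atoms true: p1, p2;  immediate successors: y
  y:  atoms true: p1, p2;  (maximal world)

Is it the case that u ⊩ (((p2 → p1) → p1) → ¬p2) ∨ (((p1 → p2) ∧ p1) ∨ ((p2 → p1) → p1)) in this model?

No

u ⊮ (((p2 → p1) → p1) → ¬p2) ∨ (((p1 → p2) ∧ p1) ∨ ((p2 → p1) → p1)): neither disjunct is forced at u.
u ⊮ ((p2 → p1) → p1) → ¬p2: at the accessible world v, v ⊩ (p2 → p1) → p1 but v ⊮ ¬p2.
v ⊮ ¬p2 since x is accessible from v and x ⊩ p2.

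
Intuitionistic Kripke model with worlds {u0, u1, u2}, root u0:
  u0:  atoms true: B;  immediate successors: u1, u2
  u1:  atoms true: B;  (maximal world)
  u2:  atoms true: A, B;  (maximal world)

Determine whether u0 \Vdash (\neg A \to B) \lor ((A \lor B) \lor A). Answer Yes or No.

Yes

u0 \Vdash (\neg A \to B) \lor ((A \lor B) \lor A) via the disjunct \neg A \to B.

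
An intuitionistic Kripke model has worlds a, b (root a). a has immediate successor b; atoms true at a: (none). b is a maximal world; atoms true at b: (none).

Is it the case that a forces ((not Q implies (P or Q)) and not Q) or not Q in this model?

Yes

a forces ((not Q implies (P or Q)) and not Q) or not Q via the disjunct not Q.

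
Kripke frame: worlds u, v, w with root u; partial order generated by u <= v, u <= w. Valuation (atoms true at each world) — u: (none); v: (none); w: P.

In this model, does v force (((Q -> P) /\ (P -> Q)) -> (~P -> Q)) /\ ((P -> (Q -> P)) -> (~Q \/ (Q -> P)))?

No

v ||-/- (((Q -> P) /\ (P -> Q)) -> (~P -> Q)) /\ ((P -> (Q -> P)) -> (~Q \/ (Q -> P))) since v fails ((Q -> P) /\ (P -> Q)) -> (~P -> Q).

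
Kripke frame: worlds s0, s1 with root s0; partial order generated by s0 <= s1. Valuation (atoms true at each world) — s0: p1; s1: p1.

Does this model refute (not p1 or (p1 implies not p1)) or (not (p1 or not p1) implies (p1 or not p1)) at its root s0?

No

s0 forces (not p1 or (p1 implies not p1)) or (not (p1 or not p1) implies (p1 or not p1)) via the disjunct not (p1 or not p1) implies (p1 or not p1).
So the root s0 forces (not p1 or (p1 implies not p1)) or (not (p1 or not p1) implies (p1 or not p1)); the model is not a countermodel.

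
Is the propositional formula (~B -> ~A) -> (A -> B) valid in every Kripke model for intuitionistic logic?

This is the converse of contraposition, which is not intuitionistically valid.
A Kripke countermodel: worlds s0, s1; order generated by s0 <= s1; atoms true at each world — s0:{A}; s1:{A,B}.
s0 ||-/- (~B -> ~A) -> (A -> B): already at s0 itself, s0 ||- ~B -> ~A but s0 ||-/- A -> B.
s0 ||-/- A -> B: already at s0 itself, s0 ||- A but s0 ||-/- B.
s0 lacks atom B, so s0 ||-/- B.
So the root s0 does not force the formula.

No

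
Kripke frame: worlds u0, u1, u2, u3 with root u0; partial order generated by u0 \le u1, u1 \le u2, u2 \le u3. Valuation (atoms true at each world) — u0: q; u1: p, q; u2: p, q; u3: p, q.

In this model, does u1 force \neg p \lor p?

u1 \Vdash \neg p \lor p via the disjunct p.

Yes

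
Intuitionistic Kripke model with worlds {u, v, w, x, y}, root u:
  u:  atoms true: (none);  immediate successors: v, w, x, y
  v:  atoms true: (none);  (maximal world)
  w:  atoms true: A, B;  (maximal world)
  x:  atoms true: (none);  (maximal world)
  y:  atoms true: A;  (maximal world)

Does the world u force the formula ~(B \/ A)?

No

u ||-/- ~(B \/ A) since w is accessible from u and w ||- B \/ A.
w ||- B \/ A via the disjunct B.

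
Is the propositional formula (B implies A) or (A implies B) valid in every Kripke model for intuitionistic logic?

This is the Gödel–Dummett linearity axiom, which is not intuitionistically valid.
A Kripke countermodel: worlds a, b, c; order generated by a <= b, a <= c; atoms true at each world — a:{}; b:{B}; c:{A}.
a does not force (B implies A) or (A implies B): neither disjunct is forced at a.
a does not force B implies A: at the accessible world b, b forces B but b does not force A.
b lacks atom A, so b does not force A.
So the root a does not force the formula.

No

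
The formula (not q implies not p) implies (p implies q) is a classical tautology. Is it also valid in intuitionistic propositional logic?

This is the converse of contraposition, which is not intuitionistically valid.
A Kripke countermodel: worlds a, b; order generated by a <= b; atoms true at each world — a:{p}; b:{p,q}.
a does not force (not q implies not p) implies (p implies q): already at a itself, a forces not q implies not p but a does not force p implies q.
a does not force p implies q: already at a itself, a forces p but a does not force q.
a lacks atom q, so a does not force q.
So the root a does not force the formula.

No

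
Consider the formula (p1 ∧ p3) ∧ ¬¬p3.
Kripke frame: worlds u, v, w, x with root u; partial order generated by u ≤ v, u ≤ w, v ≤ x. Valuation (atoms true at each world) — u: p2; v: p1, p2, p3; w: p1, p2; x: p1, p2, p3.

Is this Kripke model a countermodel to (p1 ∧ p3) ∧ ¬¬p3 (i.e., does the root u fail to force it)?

Yes

u ⊮ (p1 ∧ p3) ∧ ¬¬p3 since u fails p1 ∧ p3.
So the root u does not force (p1 ∧ p3) ∧ ¬¬p3; the model is a countermodel.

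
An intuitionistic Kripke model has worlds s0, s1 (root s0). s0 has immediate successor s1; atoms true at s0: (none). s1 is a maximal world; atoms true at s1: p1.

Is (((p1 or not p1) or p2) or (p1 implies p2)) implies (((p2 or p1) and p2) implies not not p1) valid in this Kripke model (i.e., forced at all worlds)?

s0 forces (((p1 or not p1) or p2) or (p1 implies p2)) implies (((p2 or p1) and p2) implies not not p1): every world accessible from s0 that forces ((p1 or not p1) or p2) or (p1 implies p2) (namely s1) also forces ((p2 or p1) and p2) implies not not p1.
Since the root s0 forces (((p1 or not p1) or p2) or (p1 implies p2)) implies (((p2 or p1) and p2) implies not not p1) and forcing is persistent (monotone upward), every world forces it.

Yes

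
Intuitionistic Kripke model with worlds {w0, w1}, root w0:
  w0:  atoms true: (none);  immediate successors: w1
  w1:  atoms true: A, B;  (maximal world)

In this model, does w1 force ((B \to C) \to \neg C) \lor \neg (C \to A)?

Yes

w1 \Vdash ((B \to C) \to \neg C) \lor \neg (C \to A) via the disjunct (B \to C) \to \neg C.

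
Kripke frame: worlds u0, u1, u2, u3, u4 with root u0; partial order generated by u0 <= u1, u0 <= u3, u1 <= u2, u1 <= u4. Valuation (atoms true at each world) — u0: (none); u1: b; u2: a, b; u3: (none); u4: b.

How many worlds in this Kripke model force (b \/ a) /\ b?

3

u0: does not force it — u0 ||-/- (b \/ a) /\ b since u0 fails b \/ a.
u1: forces it.
u2: forces it.
u3: does not force it.
u4: forces it.
Worlds forcing the formula: {u1, u2, u4}.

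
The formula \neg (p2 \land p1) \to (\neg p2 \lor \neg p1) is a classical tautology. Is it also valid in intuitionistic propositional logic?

No

This is the constructively invalid direction of De Morgan's law for conjunction, which is not intuitionistically valid.
A Kripke countermodel: worlds u, v, w; order generated by u \le v, u \le w; atoms true at each world — u:{}; v:{p2}; w:{p1}.
u \nVdash \neg (p2 \land p1) \to (\neg p2 \lor \neg p1): already at u itself, u \Vdash \neg (p2 \land p1) but u \nVdash \neg p2 \lor \neg p1.
u \nVdash \neg p2 \lor \neg p1: neither disjunct is forced at u.
u \nVdash \neg p2 since v is accessible from u and v \Vdash p2.
So the root u does not force the formula.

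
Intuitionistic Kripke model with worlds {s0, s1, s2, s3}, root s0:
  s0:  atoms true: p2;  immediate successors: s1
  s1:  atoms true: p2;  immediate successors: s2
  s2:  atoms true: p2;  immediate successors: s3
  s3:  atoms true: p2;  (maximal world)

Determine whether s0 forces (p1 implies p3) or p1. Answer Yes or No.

s0 forces (p1 implies p3) or p1 via the disjunct p1 implies p3.

Yes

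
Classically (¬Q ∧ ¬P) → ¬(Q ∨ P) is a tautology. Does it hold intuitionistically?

This is a constructively valid De Morgan direction (conjunction of negations to negated disjunction), which is intuitionistically derivable.
If both ¬Q and ¬P hold at a world, no accessible world forces Q or forces P, so none forces Q ∨ P.

Yes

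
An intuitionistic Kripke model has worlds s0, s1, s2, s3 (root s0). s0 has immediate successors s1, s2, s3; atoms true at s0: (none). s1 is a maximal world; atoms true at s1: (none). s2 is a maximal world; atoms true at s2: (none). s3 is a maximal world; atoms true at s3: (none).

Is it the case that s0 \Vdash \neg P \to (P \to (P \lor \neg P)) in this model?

Yes

s0 \Vdash \neg P \to (P \to (P \lor \neg P)): every world accessible from s0 that forces \neg P (namely s0, s1, s2, s3) also forces P \to (P \lor \neg P).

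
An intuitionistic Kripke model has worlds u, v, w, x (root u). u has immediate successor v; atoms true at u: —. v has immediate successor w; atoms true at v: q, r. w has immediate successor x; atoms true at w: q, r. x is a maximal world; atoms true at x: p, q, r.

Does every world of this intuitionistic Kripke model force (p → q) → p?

No

Not every world: u ⊮ (p → q) → p.
u ⊮ (p → q) → p: already at u itself, u ⊩ p → q but u ⊮ p.
u lacks atom p, so u ⊮ p.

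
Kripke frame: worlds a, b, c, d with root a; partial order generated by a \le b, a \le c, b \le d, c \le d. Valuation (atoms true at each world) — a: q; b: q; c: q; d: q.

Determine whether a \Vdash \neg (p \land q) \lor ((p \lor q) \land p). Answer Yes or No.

a \Vdash \neg (p \land q) \lor ((p \lor q) \land p) via the disjunct \neg (p \land q).

Yes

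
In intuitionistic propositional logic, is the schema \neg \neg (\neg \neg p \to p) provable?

Yes

This is the double negation of double-negation elimination, which is intuitionistically derivable.
By Glivenko's theorem the double negation of any classical propositional tautology is intuitionistically provable; \neg \neg p \to p is classically a tautology.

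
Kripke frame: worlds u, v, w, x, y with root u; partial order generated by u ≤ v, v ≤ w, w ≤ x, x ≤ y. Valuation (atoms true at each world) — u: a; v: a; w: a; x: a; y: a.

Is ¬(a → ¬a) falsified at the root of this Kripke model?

No

u ⊩ ¬(a → ¬a): no world accessible from u forces a → ¬a.
So the root u forces ¬(a → ¬a); the model is not a countermodel.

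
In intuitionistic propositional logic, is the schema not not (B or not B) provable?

This is the double negation of excluded middle, which is intuitionistically derivable.
Assuming not (B or not B): from B we'd get B or not B, so not B; but then B or not B again — contradiction. Hence not not (B or not B).

Yes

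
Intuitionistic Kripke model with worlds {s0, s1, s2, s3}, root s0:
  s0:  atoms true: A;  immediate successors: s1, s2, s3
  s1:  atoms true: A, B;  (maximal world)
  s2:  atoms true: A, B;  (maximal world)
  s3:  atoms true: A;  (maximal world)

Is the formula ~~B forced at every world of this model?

Not every world: s0 ||-/- ~~B.
s0 ||-/- ~~B since s3 is accessible from s0 and s3 ||- ~B.
s3 ||- ~B: no world accessible from s3 forces B.

No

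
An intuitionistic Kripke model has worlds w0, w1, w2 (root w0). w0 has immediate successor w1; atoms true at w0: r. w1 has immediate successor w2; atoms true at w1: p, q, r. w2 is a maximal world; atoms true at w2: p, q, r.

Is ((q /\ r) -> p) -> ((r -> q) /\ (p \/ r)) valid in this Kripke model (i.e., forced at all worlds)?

Not every world: w0 ||-/- ((q /\ r) -> p) -> ((r -> q) /\ (p \/ r)).
w0 ||-/- ((q /\ r) -> p) -> ((r -> q) /\ (p \/ r)): already at w0 itself, w0 ||- (q /\ r) -> p but w0 ||-/- (r -> q) /\ (p \/ r).
w0 ||-/- (r -> q) /\ (p \/ r) since w0 fails r -> q.

No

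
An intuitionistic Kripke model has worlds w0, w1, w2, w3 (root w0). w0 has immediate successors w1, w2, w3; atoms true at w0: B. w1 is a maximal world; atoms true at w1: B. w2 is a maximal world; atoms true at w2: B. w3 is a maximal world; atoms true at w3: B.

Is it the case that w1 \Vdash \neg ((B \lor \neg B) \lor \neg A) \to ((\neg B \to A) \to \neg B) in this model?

w1 \Vdash \neg ((B \lor \neg B) \lor \neg A) \to ((\neg B \to A) \to \neg B) vacuously: no world accessible from w1 forces the antecedent \neg ((B \lor \neg B) \lor \neg A).

Yes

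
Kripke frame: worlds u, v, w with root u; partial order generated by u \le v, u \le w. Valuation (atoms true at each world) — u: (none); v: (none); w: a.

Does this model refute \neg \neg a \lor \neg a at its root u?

Yes

u \nVdash \neg \neg a \lor \neg a: neither disjunct is forced at u.
u \nVdash \neg \neg a since v is accessible from u and v \Vdash \neg a.
v \Vdash \neg a: no world accessible from v forces a.
So the root u does not force \neg \neg a \lor \neg a; the model is a countermodel.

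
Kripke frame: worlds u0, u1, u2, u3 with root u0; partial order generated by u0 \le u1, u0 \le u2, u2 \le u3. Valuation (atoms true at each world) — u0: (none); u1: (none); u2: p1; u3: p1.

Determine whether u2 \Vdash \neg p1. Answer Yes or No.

u2 \nVdash \neg p1 since u2 is accessible from u2 and u2 \Vdash p1.

No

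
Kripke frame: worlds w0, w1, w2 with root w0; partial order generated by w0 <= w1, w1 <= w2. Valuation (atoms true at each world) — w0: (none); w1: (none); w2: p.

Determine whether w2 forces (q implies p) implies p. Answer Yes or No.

Yes

w2 forces (q implies p) implies p: every world accessible from w2 that forces q implies p (namely w2) also forces p.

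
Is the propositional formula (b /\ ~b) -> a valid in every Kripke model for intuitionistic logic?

This is an instance of ex falso quodlibet, which is intuitionistically derivable.
No world can force both b and ~b, so the antecedent b /\ ~b is never forced and the implication holds vacuously at every world.

Yes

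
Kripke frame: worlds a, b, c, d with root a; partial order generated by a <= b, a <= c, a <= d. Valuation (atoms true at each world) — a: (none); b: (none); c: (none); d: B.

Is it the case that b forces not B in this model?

b forces not B: no world accessible from b forces B.

Yes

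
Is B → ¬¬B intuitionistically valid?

This is double-negation introduction, which is intuitionistically derivable.
If a world forces B then every accessible world forces B (persistence), so none forces ¬B; hence ¬¬B.

Yes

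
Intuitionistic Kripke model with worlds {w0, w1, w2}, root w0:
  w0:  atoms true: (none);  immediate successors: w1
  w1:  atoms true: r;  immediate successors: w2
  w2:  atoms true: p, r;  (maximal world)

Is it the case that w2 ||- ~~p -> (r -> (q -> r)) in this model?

w2 ||- ~~p -> (r -> (q -> r)): every world accessible from w2 that forces ~~p (namely w2) also forces r -> (q -> r).

Yes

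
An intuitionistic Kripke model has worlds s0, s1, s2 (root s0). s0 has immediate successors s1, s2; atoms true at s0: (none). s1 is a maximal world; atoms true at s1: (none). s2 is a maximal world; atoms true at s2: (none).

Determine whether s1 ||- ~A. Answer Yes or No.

s1 ||- ~A: no world accessible from s1 forces A.

Yes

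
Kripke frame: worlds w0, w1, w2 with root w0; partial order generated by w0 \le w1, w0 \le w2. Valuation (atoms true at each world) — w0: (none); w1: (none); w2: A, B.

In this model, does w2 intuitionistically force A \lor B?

Yes

w2 \Vdash A \lor B via the disjunct A.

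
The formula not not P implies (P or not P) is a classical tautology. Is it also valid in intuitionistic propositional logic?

No

This is a variant of double-negation elimination (deriving excluded middle from double negation), which is not intuitionistically valid.
A Kripke countermodel: worlds w0, w1; order generated by w0 <= w1; atoms true at each world — w0:{}; w1:{P}.
w0 does not force not not P implies (P or not P): already at w0 itself, w0 forces not not P but w0 does not force P or not P.
w0 does not force P or not P: neither disjunct is forced at w0.
w0 lacks atom P, so w0 does not force P.
So the root w0 does not force the formula.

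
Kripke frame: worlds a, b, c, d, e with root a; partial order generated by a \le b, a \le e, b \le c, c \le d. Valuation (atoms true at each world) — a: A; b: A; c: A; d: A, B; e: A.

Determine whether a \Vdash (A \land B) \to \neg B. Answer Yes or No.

No

a \nVdash (A \land B) \to \neg B: at the accessible world d, d \Vdash A \land B but d \nVdash \neg B.
d \nVdash \neg B since d is accessible from d and d \Vdash B.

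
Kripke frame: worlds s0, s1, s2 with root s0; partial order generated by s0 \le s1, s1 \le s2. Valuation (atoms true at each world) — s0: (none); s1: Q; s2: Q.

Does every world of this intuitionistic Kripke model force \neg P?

Yes

s0 \Vdash \neg P: no world accessible from s0 forces P.
Since the root s0 forces \neg P and forcing is persistent (monotone upward), every world forces it.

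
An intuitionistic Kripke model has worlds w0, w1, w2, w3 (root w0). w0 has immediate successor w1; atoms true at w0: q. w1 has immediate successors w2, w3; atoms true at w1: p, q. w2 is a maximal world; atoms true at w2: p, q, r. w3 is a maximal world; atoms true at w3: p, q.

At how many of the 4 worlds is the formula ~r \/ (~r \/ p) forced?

3

w0: does not force it — w0 ||-/- ~r \/ (~r \/ p): neither disjunct is forced at w0.
w1: forces it.
w2: forces it.
w3: forces it.
Worlds forcing the formula: {w1, w2, w3}.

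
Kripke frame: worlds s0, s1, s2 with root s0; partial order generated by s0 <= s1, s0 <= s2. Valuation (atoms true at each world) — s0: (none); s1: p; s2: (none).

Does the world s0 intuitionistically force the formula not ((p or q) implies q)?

s0 does not force not ((p or q) implies q) since s2 is accessible from s0 and s2 forces (p or q) implies q.
s2 forces (p or q) implies q vacuously: no world accessible from s2 forces the antecedent p or q.

No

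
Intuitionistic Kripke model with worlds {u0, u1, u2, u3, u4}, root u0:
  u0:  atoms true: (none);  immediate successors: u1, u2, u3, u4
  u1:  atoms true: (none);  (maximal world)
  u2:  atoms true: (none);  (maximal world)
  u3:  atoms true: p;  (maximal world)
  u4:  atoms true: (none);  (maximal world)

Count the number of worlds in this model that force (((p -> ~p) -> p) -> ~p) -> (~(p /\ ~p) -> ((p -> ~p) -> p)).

u0: does not force it — u0 ||-/- (((p -> ~p) -> p) -> ~p) -> (~(p /\ ~p) -> ((p -> ~p) -> p)): at the accessible world u1, u1 ||- ((p -> ~p) -> p) -> ~p but u1 ||-/- ~(p /\ ~p) -> ((p -> ~p) -> p).
u1: does not force it.
u2: does not force it.
u3: forces it.
u4: does not force it.
Worlds forcing the formula: {u3}.

1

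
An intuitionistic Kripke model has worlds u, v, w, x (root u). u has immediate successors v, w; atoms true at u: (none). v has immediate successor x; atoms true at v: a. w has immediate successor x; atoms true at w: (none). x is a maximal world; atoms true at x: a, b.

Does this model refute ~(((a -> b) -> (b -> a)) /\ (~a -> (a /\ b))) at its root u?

Yes

u ||-/- ~(((a -> b) -> (b -> a)) /\ (~a -> (a /\ b))) since u is accessible from u and u ||- ((a -> b) -> (b -> a)) /\ (~a -> (a /\ b)).
u ||- ((a -> b) -> (b -> a)) /\ (~a -> (a /\ b)) since u forces both conjuncts.
So the root u does not force ~(((a -> b) -> (b -> a)) /\ (~a -> (a /\ b))); the model is a countermodel.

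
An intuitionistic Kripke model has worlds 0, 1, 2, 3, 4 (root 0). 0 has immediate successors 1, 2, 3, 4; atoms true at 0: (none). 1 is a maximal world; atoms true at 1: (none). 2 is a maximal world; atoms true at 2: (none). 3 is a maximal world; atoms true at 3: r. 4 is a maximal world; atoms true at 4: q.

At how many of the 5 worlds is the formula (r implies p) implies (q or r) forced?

2

0: does not force it — 0 does not force (r implies p) implies (q or r): at the accessible world 1, 1 forces r implies p but 1 does not force q or r.
1: does not force it — 1 does not force (r implies p) implies (q or r): already at 1 itself, 1 forces r implies p but 1 does not force q or r.
2: does not force it — 2 does not force (r implies p) implies (q or r): already at 2 itself, 2 forces r implies p but 2 does not force q or r.
3: forces it.
4: forces it.
Worlds forcing the formula: {3, 4}.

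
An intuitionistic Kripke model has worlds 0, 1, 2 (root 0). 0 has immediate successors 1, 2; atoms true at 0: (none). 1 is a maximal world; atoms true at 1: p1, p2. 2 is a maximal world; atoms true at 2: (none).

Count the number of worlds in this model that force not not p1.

0: does not force it — 0 does not force not not p1 since 2 is accessible from 0 and 2 forces not p1.
1: forces it.
2: does not force it.
Worlds forcing the formula: {1}.

1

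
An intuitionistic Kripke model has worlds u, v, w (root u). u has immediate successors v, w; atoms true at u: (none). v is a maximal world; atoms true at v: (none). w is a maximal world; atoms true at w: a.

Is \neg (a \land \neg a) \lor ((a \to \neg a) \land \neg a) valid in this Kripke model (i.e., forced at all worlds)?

Yes

u \Vdash \neg (a \land \neg a) \lor ((a \to \neg a) \land \neg a) via the disjunct \neg (a \land \neg a).
Since the root u forces \neg (a \land \neg a) \lor ((a \to \neg a) \land \neg a) and forcing is persistent (monotone upward), every world forces it.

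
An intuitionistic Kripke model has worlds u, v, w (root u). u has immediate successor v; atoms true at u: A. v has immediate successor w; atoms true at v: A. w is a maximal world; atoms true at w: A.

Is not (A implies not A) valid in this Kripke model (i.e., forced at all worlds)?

Yes

u forces not (A implies not A): no world accessible from u forces A implies not A.
Since the root u forces not (A implies not A) and forcing is persistent (monotone upward), every world forces it.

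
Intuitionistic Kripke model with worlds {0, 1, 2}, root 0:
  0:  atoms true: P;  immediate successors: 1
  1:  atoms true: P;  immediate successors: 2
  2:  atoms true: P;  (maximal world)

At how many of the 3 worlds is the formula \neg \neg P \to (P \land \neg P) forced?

0

0: does not force it — 0 \nVdash \neg \neg P \to (P \land \neg P): already at 0 itself, 0 \Vdash \neg \neg P but 0 \nVdash P \land \neg P.
1: does not force it — 1 \nVdash \neg \neg P \to (P \land \neg P): already at 1 itself, 1 \Vdash \neg \neg P but 1 \nVdash P \land \neg P.
2: does not force it.
Worlds forcing the formula: { }.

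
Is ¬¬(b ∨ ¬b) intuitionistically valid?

This is the double negation of excluded middle, which is intuitionistically derivable.
Assuming ¬(b ∨ ¬b): from b we'd get b ∨ ¬b, so ¬b; but then b ∨ ¬b again — contradiction. Hence ¬¬(b ∨ ¬b).

Yes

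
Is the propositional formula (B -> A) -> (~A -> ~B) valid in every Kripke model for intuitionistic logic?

Yes

This is the forward direction of contraposition, which is intuitionistically derivable.
Assume B -> A and ~A. If B held then A would follow, contradicting ~A; so ~B.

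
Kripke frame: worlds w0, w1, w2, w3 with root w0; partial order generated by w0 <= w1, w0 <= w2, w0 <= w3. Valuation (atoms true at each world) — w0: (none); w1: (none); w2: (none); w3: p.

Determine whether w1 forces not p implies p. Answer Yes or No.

No

w1 does not force not p implies p: already at w1 itself, w1 forces not p but w1 does not force p.
w1 lacks atom p, so w1 does not force p.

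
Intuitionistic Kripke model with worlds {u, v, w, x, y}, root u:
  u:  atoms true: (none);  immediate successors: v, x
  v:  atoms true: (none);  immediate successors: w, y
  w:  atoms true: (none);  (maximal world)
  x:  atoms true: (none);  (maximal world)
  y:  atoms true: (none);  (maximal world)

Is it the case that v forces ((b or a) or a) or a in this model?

No

v does not force ((b or a) or a) or a: neither disjunct is forced at v.
v does not force (b or a) or a: neither disjunct is forced at v.
v does not force b or a: neither disjunct is forced at v.
v lacks atom b, so v does not force b.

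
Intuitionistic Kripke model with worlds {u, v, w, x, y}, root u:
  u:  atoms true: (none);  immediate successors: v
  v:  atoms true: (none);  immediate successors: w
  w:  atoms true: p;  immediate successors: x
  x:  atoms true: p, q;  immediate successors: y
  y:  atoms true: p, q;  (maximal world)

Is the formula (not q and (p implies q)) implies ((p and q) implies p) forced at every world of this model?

u forces (not q and (p implies q)) implies ((p and q) implies p) vacuously: no world accessible from u forces the antecedent not q and (p implies q).
Since the root u forces (not q and (p implies q)) implies ((p and q) implies p) and forcing is persistent (monotone upward), every world forces it.

Yes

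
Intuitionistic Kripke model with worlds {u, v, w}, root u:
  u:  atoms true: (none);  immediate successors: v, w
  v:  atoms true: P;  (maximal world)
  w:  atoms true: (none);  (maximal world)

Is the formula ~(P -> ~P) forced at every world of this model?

Not every world: u ||-/- ~(P -> ~P).
u ||-/- ~(P -> ~P) since w is accessible from u and w ||- P -> ~P.
w ||- P -> ~P vacuously: no world accessible from w forces the antecedent P.

No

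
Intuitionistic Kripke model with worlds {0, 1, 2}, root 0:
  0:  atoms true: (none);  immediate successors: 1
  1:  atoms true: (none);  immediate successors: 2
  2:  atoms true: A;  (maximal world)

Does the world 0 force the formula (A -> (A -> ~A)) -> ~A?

0 ||- (A -> (A -> ~A)) -> ~A vacuously: no world accessible from 0 forces the antecedent A -> (A -> ~A).

Yes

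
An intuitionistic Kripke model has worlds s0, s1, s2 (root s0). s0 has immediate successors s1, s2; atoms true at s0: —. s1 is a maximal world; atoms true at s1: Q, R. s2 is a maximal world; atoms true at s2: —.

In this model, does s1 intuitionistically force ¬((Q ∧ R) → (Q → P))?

Yes

s1 ⊩ ¬((Q ∧ R) → (Q → P)): no world accessible from s1 forces (Q ∧ R) → (Q → P).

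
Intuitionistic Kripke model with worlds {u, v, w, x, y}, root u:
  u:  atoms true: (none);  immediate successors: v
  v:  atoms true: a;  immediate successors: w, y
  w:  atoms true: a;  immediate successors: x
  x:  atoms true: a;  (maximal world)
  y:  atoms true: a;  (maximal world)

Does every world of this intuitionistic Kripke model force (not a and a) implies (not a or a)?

u forces (not a and a) implies (not a or a) vacuously: no world accessible from u forces the antecedent not a and a.
Since the root u forces (not a and a) implies (not a or a) and forcing is persistent (monotone upward), every world forces it.

Yes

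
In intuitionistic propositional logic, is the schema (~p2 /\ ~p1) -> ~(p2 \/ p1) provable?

This is a constructively valid De Morgan direction (conjunction of negations to negated disjunction), which is intuitionistically derivable.
If both ~p2 and ~p1 hold at a world, no accessible world forces p2 or forces p1, so none forces p2 \/ p1.

Yes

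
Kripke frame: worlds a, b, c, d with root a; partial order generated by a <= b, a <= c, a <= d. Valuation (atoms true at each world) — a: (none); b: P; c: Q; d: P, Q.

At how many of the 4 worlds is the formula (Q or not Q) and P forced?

a: does not force it — a does not force (Q or not Q) and P since a fails Q or not Q.
b: forces it.
c: does not force it.
d: forces it.
Worlds forcing the formula: {b, d}.

2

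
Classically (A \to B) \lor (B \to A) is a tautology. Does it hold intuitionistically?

No

This is the Gödel–Dummett linearity axiom, which is not intuitionistically valid.
A Kripke countermodel: worlds u0, u1, u2; order generated by u0 \le u1, u0 \le u2; atoms true at each world — u0:{}; u1:{A}; u2:{B}.
u0 \nVdash (A \to B) \lor (B \to A): neither disjunct is forced at u0.
u0 \nVdash A \to B: at the accessible world u1, u1 \Vdash A but u1 \nVdash B.
u1 lacks atom B, so u1 \nVdash B.
So the root u0 does not force the formula.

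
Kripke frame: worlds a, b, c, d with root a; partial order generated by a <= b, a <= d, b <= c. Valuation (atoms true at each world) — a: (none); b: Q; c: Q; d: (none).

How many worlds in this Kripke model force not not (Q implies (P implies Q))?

a: forces it.
b: forces it.
c: forces it.
d: forces it.
Worlds forcing the formula: {a, b, c, d}.

4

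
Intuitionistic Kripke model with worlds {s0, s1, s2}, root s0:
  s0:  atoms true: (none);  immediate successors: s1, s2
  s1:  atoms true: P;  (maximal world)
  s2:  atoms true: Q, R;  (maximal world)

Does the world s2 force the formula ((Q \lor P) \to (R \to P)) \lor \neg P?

Yes

s2 \Vdash ((Q \lor P) \to (R \to P)) \lor \neg P via the disjunct \neg P.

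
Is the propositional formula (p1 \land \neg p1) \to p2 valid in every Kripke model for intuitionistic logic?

This is an instance of ex falso quodlibet, which is intuitionistically derivable.
No world can force both p1 and \neg p1, so the antecedent p1 \land \neg p1 is never forced and the implication holds vacuously at every world.

Yes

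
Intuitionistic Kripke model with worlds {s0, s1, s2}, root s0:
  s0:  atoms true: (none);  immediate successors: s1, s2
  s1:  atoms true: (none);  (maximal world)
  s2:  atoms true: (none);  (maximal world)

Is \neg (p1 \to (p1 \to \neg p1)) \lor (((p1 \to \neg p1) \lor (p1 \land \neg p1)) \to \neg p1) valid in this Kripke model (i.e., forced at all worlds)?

s0 \Vdash \neg (p1 \to (p1 \to \neg p1)) \lor (((p1 \to \neg p1) \lor (p1 \land \neg p1)) \to \neg p1) via the disjunct ((p1 \to \neg p1) \lor (p1 \land \neg p1)) \to \neg p1.
Since the root s0 forces \neg (p1 \to (p1 \to \neg p1)) \lor (((p1 \to \neg p1) \lor (p1 \land \neg p1)) \to \neg p1) and forcing is persistent (monotone upward), every world forces it.

Yes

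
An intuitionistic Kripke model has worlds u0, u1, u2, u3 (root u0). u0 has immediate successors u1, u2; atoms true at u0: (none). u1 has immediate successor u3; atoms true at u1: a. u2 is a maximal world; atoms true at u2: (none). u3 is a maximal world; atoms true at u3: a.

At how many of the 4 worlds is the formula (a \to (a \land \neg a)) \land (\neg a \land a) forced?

u0: does not force it — u0 \nVdash (a \to (a \land \neg a)) \land (\neg a \land a) since u0 fails a \to (a \land \neg a).
u1: does not force it — u1 \nVdash (a \to (a \land \neg a)) \land (\neg a \land a) since u1 fails a \to (a \land \neg a).
u2: does not force it — u2 \nVdash (a \to (a \land \neg a)) \land (\neg a \land a) since u2 fails \neg a \land a.
u3: does not force it.
Worlds forcing the formula: { }.

0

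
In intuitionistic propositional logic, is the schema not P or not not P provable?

This is the weak law of excluded middle, which is not intuitionistically valid.
A Kripke countermodel: worlds w0, w1, w2; order generated by w0 <= w1, w0 <= w2; atoms true at each world — w0:{}; w1:{P}; w2:{}.
w0 does not force not P or not not P: neither disjunct is forced at w0.
w0 does not force not P since w1 is accessible from w0 and w1 forces P.
So the root w0 does not force the formula.

No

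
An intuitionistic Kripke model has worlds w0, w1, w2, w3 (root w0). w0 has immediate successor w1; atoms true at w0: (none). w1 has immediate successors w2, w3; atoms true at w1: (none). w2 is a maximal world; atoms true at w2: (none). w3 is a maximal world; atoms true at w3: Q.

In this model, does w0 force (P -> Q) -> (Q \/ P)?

w0 ||-/- (P -> Q) -> (Q \/ P): already at w0 itself, w0 ||- P -> Q but w0 ||-/- Q \/ P.
w0 ||-/- Q \/ P: neither disjunct is forced at w0.
w0 lacks atom Q, so w0 ||-/- Q.

No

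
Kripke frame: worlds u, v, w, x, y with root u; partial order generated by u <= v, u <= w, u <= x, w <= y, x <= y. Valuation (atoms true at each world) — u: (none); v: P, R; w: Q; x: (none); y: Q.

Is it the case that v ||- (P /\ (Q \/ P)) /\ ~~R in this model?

Yes

v ||- (P /\ (Q \/ P)) /\ ~~R since v forces both conjuncts.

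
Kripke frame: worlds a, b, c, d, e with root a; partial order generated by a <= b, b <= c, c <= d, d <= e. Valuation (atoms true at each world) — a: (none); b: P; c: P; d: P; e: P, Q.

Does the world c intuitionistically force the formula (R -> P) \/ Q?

Yes

c ||- (R -> P) \/ Q via the disjunct R -> P.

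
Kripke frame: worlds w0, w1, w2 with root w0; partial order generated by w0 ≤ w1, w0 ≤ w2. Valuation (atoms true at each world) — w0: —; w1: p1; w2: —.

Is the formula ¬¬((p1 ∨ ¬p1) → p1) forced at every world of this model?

No

Not every world: w0 ⊮ ¬¬((p1 ∨ ¬p1) → p1).
w0 ⊮ ¬¬((p1 ∨ ¬p1) → p1) since w2 is accessible from w0 and w2 ⊩ ¬((p1 ∨ ¬p1) → p1).
w2 ⊩ ¬((p1 ∨ ¬p1) → p1): no world accessible from w2 forces (p1 ∨ ¬p1) → p1.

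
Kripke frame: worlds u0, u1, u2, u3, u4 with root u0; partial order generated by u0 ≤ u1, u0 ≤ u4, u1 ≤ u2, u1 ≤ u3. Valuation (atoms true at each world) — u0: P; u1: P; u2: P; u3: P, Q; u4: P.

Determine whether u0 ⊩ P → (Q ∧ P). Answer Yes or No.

u0 ⊮ P → (Q ∧ P): already at u0 itself, u0 ⊩ P but u0 ⊮ Q ∧ P.
u0 ⊮ Q ∧ P since u0 fails Q.

No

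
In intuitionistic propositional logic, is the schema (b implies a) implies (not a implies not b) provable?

Yes

This is the forward direction of contraposition, which is intuitionistically derivable.
Assume b implies a and not a. If b held then a would follow, contradicting not a; so not b.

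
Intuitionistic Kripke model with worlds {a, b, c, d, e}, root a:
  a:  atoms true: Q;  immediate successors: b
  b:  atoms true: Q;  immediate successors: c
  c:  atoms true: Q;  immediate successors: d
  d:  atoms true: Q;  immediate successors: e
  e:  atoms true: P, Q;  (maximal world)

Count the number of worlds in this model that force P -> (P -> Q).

a: forces it.
b: forces it.
c: forces it.
d: forces it.
e: forces it.
Worlds forcing the formula: {a, b, c, d, e}.

5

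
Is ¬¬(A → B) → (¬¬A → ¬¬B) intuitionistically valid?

This is the distribution of double negation over implication, which is intuitionistically derivable.
Assume ¬¬(A → B) and ¬¬A; suppose ¬B. Then A → B would give ¬A (by contraposition), contradicting ¬¬A; so ¬(A → B), contradicting ¬¬(A → B). Hence ¬¬B.

Yes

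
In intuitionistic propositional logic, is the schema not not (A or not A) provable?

This is the double negation of excluded middle, which is intuitionistically derivable.
Assuming not (A or not A): from A we'd get A or not A, so not A; but then A or not A again — contradiction. Hence not not (A or not A).

Yes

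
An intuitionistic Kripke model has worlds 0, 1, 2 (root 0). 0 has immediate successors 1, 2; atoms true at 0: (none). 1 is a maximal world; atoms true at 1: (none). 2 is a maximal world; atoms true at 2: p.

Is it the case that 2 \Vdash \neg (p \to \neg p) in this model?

Yes

2 \Vdash \neg (p \to \neg p): no world accessible from 2 forces p \to \neg p.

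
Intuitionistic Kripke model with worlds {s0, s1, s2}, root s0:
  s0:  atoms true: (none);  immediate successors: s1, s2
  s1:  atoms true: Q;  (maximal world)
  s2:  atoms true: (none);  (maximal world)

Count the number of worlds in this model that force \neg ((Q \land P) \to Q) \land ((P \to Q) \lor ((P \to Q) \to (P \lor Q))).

0

s0: does not force it — s0 \nVdash \neg ((Q \land P) \to Q) \land ((P \to Q) \lor ((P \to Q) \to (P \lor Q))) since s0 fails \neg ((Q \land P) \to Q).
s1: does not force it.
s2: does not force it.
Worlds forcing the formula: { }.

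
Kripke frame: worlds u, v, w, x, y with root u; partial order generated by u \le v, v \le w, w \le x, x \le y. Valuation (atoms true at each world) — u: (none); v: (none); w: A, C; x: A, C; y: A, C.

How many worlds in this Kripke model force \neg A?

0

u: does not force it — u \nVdash \neg A since w is accessible from u and w \Vdash A.
v: does not force it.
w: does not force it.
x: does not force it.
y: does not force it.
Worlds forcing the formula: { }.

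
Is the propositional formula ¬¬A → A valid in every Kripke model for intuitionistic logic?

This is double-negation elimination, which is not intuitionistically valid.
A Kripke countermodel: worlds s0, s1; order generated by s0 ≤ s1; atoms true at each world — s0:{}; s1:{A}.
s0 ⊮ ¬¬A → A: already at s0 itself, s0 ⊩ ¬¬A but s0 ⊮ A.
s0 lacks atom A, so s0 ⊮ A.
So the root s0 does not force the formula.

No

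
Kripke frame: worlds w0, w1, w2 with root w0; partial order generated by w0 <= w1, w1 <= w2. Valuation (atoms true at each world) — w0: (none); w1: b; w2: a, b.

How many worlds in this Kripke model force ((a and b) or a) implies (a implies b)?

3

w0: forces it.
w1: forces it.
w2: forces it.
Worlds forcing the formula: {w0, w1, w2}.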